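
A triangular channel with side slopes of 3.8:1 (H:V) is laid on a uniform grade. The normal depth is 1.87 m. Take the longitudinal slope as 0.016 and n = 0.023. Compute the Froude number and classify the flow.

For a triangular section with side slope z = 3.8: A = zy² = 3.8×1.87² = 13.29 m²; P = 2y√(1+z²) = 2×1.87×3.929 = 14.7 m.
Hydraulic radius R = A/P = 13.29/14.7 = 0.9042 m.
V = (1/n) R^(2/3) √S = (1/0.023) × 0.9042^(2/3) × √0.016 = 5.143 m/s. Hydraulic depth D_h = A/T = 13.29/14.21 = 0.935 m.
Froude number Fr = V/√(g·D_h) = 5.143/√(9.81×0.935) = 1.7, which is greater than 1, so the flow is supercritical.

supercritical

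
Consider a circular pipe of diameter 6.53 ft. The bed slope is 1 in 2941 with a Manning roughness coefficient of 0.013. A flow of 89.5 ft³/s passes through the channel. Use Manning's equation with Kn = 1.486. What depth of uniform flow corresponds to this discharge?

y_n = 4.91 ft

Manning's equation rearranged: A R^(2/3) = nQ / (1.486·√S) = 0.013 × 89.5 / (1.486 × √0.00034) = 42.46.
At y = 5.36 ft: A R^(2/3) = 46.49 — too large.
At y = 4.91 ft: A R^(2/3) = 42.47 — matches.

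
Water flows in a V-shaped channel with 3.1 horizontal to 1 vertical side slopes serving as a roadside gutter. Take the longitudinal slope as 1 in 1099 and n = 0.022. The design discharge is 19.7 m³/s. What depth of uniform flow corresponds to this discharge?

y_n = 2.14 m

Manning's equation rearranged: A R^(2/3) = nQ / (1·√S) = 0.022 × 19.7 / (√0.0009099) = 14.37.
At y = 2.59 m: A R^(2/3) = 23.9 — too large.
At y = 1.75 m: A R^(2/3) = 8.403 — too small.
At y = 2.14 m: A R^(2/3) = 14.37 — close enough.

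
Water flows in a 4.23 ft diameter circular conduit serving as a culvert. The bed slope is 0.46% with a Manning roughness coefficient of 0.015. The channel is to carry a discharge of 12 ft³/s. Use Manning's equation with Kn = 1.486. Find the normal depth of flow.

y_n = 0.999 ft

Manning's equation rearranged: A R^(2/3) = nQ / (1.486·√S) = 0.015 × 12 / (1.486 × √0.0046) = 1.786.
Trying y = 0.733 ft: A R^(2/3) = 0.954 — low.
Trying y = 1.18 ft: A R^(2/3) = 2.48 — high.
Trying y = 0.999 ft: A R^(2/3) = 1.784 — ≈ 1.786.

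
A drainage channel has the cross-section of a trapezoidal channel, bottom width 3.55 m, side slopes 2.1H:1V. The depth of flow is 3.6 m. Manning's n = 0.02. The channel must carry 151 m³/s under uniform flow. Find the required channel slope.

With bottom width b = 3.55 m and side slope z = 2.1: A = (b + zy)y = (3.55 + 2.1×3.6)×3.6 = 40 m²; P = b + 2y√(1+z²) = 3.55 + 2×3.6×2.326 = 20.3 m.
Hydraulic radius R = A/P = 40/20.3 = 1.971 m.
From Manning's equation, S = [nQ / (1 A R^(2/3))]² = [0.02 × 151 / (1 × 40 × 1.971^(2/3))]² = 0.00231.

S = 0.00231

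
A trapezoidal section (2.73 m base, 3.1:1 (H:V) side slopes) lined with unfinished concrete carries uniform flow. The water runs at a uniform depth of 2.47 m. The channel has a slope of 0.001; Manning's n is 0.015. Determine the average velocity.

V = 2.59 m/s

With bottom width b = 2.73 m and side slope z = 3.1: A = (b + zy)y = (2.73 + 3.1×2.47)×2.47 = 25.66 m²; P = b + 2y√(1+z²) = 2.73 + 2×2.47×3.257 = 18.82 m.
Hydraulic radius R = A/P = 25.66/18.82 = 1.363 m.
From Manning's equation, V = (1/n) R^(2/3) S^(1/2) = (1/0.015) × 1.363^(2/3) × 0.001^(1/2) = 2.59 m/s.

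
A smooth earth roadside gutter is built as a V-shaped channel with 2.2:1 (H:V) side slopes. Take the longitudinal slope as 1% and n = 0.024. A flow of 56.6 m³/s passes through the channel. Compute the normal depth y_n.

y_n = 2.41 m

Manning's equation rearranged: A R^(2/3) = nQ / (1·√S) = 0.024 × 56.6 / (√0.01) = 13.58.
At y = 2.71 m: A R^(2/3) = 18.58 — high.
At y = 2.41 m: A R^(2/3) = 13.59 — matches.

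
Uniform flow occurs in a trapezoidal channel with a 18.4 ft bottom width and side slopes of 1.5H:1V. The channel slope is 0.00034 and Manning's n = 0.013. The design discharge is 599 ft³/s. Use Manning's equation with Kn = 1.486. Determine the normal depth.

Manning's equation rearranged: A R^(2/3) = nQ / (1.486·√S) = 0.013 × 599 / (1.486 × √0.00034) = 284.2.
At y = 5.55 ft: A R^(2/3) = 365.1 — over.
At y = 4.84 ft: A R^(2/3) = 284.3 — ≈ 284.2.

y_n = 4.84 ft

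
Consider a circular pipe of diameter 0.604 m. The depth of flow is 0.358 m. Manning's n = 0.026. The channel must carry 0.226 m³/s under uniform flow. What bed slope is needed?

S = 0.012

For a circular section of diameter D = 0.604 m at depth y = 0.358 m, the central angle is θ = 2 arccos(1 − 2y/D) = 3.515 rad. Then A = (D²/8)(θ − sin θ) = 0.1769 m² and P = Dθ/2 = 1.061 m.
Hydraulic radius R = A/P = 0.1769/1.061 = 0.1667 m.
From Manning's equation, S = [nQ / (1 A R^(2/3))]² = [0.026 × 0.226 / (1 × 0.1769 × 0.1667^(2/3))]² = 0.012.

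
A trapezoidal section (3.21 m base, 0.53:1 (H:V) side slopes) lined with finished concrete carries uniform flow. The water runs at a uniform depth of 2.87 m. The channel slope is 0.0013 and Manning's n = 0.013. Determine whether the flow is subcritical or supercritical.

With bottom width b = 3.21 m and side slope z = 0.53: A = (b + zy)y = (3.21 + 0.53×2.87)×2.87 = 13.58 m²; P = b + 2y√(1+z²) = 3.21 + 2×2.87×1.132 = 9.706 m.
Hydraulic radius R = A/P = 13.58/9.706 = 1.399 m.
V = (1/n) R^(2/3) √S = (1/0.013) × 1.399^(2/3) × √0.0013 = 3.469 m/s. Hydraulic depth D_h = A/T = 13.58/6.252 = 2.172 m.
Froude number Fr = V/√(g·D_h) = 3.469/√(9.81×2.172) = 0.752, which is less than 1, so the flow is subcritical.

subcritical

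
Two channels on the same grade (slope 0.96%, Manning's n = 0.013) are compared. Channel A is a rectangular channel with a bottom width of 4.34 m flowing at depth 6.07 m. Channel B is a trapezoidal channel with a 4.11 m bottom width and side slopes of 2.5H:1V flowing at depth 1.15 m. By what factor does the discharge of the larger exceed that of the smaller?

5.29

Channel A: Flow area A = b·y = 4.34 × 6.07 = 26.34 m². Wetted perimeter P = b + 2y = 4.34 + 2×6.07 = 16.48 m. Hydraulic radius R = A/P = 26.34/16.48 = 1.599 m. Q_A = (1/0.013)·26.34·1.599^(2/3)·√0.0096 = 271.4 m³/s.
Channel B: With bottom width b = 4.11 m and side slope z = 2.5: A = (b + zy)y = (4.11 + 2.5×1.15)×1.15 = 8.033 m²; P = b + 2y√(1+z²) = 4.11 + 2×1.15×2.693 = 10.3 m. Hydraulic radius R = A/P = 8.033/10.3 = 0.7797 m. Q_B = (1/0.013)·8.033·0.7797^(2/3)·√0.0096 = 51.29 m³/s.
The larger discharge is 271.4 m³/s and the smaller is 51.29 m³/s; the ratio is 5.29.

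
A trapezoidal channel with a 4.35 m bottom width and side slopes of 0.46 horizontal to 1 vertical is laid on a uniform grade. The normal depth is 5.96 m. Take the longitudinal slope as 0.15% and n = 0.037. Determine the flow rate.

Q = 79.7 m³/s

With bottom width b = 4.35 m and side slope z = 0.46: A = (b + zy)y = (4.35 + 0.46×5.96)×5.96 = 42.27 m²; P = b + 2y√(1+z²) = 4.35 + 2×5.96×1.101 = 17.47 m.
Hydraulic radius R = A/P = 42.27/17.47 = 2.419 m.
Manning's equation: Q = (1/n) A R^(2/3) S^(1/2) = (1/0.037) × 42.27 × 2.419^(2/3) × 0.0015^(1/2) = 79.7 m³/s.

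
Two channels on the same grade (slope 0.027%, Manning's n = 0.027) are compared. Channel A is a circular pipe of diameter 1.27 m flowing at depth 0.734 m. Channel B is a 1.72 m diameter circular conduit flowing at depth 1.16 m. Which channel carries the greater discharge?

Channel A: For a circular section of diameter D = 1.27 m at depth y = 0.734 m, the central angle is θ = 2 arccos(1 − 2y/D) = 3.455 rad. Then A = (D²/8)(θ − sin θ) = 0.7586 m² and P = Dθ/2 = 2.194 m. Hydraulic radius R = A/P = 0.7586/2.194 = 0.3458 m. Q_A = (1/0.027)·0.7586·0.3458^(2/3)·√0.00027 = 0.2275 m³/s.
Channel B: For a circular section of diameter D = 1.72 m at depth y = 1.16 m, the central angle is θ = 2 arccos(1 − 2y/D) = 3.854 rad. Then A = (D²/8)(θ − sin θ) = 1.667 m² and P = Dθ/2 = 3.315 m. Hydraulic radius R = A/P = 1.667/3.315 = 0.5029 m. Q_B = (1/0.027)·1.667·0.5029^(2/3)·√0.00027 = 0.6416 m³/s.
Q_A = 0.2275 m³/s vs Q_B = 0.6416 m³/s, so channel B carries more.

channel B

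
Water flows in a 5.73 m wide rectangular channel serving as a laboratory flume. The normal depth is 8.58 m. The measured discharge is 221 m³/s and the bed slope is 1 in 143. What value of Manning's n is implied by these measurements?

n = 0.031

Flow area A = b·y = 5.73 × 8.58 = 49.16 m². Wetted perimeter P = b + 2y = 5.73 + 2×8.58 = 22.89 m.
Hydraulic radius R = A/P = 49.16/22.89 = 2.148 m.
Rearranging Manning's equation: n = (1/Q) A R^(2/3) S^(1/2) = (1/221) × 49.16 × 2.148^(2/3) × √0.006993 = 0.031.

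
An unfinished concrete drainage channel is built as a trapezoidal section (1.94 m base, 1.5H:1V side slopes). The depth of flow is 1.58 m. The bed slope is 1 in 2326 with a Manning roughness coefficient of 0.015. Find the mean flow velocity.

With bottom width b = 1.94 m and side slope z = 1.5: A = (b + zy)y = (1.94 + 1.5×1.58)×1.58 = 6.81 m²; P = b + 2y√(1+z²) = 1.94 + 2×1.58×1.803 = 7.637 m.
Hydraulic radius R = A/P = 6.81/7.637 = 0.8917 m.
From Manning's equation, V = (1/n) R^(2/3) S^(1/2) = (1/0.015) × 0.8917^(2/3) × 0.0004299^(1/2) = 1.28 m/s.

V = 1.28 m/s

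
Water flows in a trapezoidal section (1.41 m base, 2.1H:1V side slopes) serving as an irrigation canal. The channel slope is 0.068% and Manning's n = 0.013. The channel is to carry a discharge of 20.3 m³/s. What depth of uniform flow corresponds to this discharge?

y_n = 1.89 m

Manning's equation rearranged: A R^(2/3) = nQ / (1·√S) = 0.013 × 20.3 / (√0.00068) = 10.12.
At y = 1.5 m: A R^(2/3) = 5.97 — too small.
At y = 2.1 m: A R^(2/3) = 12.97 — too large.
At y = 1.89 m: A R^(2/3) = 10.14 — ≈ 10.12.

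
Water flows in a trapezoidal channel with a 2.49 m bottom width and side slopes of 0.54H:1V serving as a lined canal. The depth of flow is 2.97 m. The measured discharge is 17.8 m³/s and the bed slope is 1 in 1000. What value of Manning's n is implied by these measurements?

With bottom width b = 2.49 m and side slope z = 0.54: A = (b + zy)y = (2.49 + 0.54×2.97)×2.97 = 12.16 m²; P = b + 2y√(1+z²) = 2.49 + 2×2.97×1.136 = 9.241 m.
Hydraulic radius R = A/P = 12.16/9.241 = 1.316 m.
Rearranging Manning's equation: n = (1/Q) A R^(2/3) S^(1/2) = (1/17.8) × 12.16 × 1.316^(2/3) × √0.001 = 0.0259.

n = 0.0259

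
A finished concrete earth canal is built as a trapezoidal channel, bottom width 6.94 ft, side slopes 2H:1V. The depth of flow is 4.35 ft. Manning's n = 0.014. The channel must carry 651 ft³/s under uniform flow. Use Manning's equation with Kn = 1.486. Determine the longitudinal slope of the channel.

With bottom width b = 6.94 ft and side slope z = 2: A = (b + zy)y = (6.94 + 2×4.35)×4.35 = 68.03 ft²; P = b + 2y√(1+z²) = 6.94 + 2×4.35×2.236 = 26.39 ft.
Hydraulic radius R = A/P = 68.03/26.39 = 2.578 ft.
From Manning's equation, S = [nQ / (1.486 A R^(2/3))]² = [0.014 × 651 / (1.486 × 68.03 × 2.578^(2/3))]² = 0.0023.

S = 0.0023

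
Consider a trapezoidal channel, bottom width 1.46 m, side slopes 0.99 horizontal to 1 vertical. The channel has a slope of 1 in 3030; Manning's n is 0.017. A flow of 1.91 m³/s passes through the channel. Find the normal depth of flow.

y_n = 1.03 m

Manning's equation rearranged: A R^(2/3) = nQ / (1·√S) = 0.017 × 1.91 / (√0.00033) = 1.787.
Trying y = 1.16 m: A R^(2/3) = 2.248 — over.
Trying y = 0.864 m: A R^(2/3) = 1.284 — short.
Trying y = 1.03 m: A R^(2/3) = 1.788 — close enough.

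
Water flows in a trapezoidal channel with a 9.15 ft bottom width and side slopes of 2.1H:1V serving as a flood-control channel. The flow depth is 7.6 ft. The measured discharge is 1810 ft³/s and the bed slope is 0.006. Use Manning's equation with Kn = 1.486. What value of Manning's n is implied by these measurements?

With bottom width b = 9.15 ft and side slope z = 2.1: A = (b + zy)y = (9.15 + 2.1×7.6)×7.6 = 190.8 ft²; P = b + 2y√(1+z²) = 9.15 + 2×7.6×2.326 = 44.5 ft.
Hydraulic radius R = A/P = 190.8/44.5 = 4.288 ft.
Rearranging Manning's equation: n = (1.486/Q) A R^(2/3) S^(1/2) = (1.486/1810) × 190.8 × 4.288^(2/3) × √0.006 = 0.032.

n = 0.032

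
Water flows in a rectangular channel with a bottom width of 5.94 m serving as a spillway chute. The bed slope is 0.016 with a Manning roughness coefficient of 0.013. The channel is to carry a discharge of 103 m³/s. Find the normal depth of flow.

y_n = 1.69 m

Manning's equation rearranged: A R^(2/3) = nQ / (1·√S) = 0.013 × 103 / (√0.016) = 10.59.
Trying y = 2.06 m: A R^(2/3) = 13.94 — too large.
Trying y = 1.3 m: A R^(2/3) = 7.221 — too small.
Trying y = 1.69 m: A R^(2/3) = 10.55 — ≈ 10.59.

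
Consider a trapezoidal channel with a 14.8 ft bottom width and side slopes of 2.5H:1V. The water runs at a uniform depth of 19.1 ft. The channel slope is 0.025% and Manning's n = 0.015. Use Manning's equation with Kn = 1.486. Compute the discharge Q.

With bottom width b = 14.8 ft and side slope z = 2.5: A = (b + zy)y = (14.8 + 2.5×19.1)×19.1 = 1195 ft²; P = b + 2y√(1+z²) = 14.8 + 2×19.1×2.693 = 117.7 ft.
Hydraulic radius R = A/P = 1195/117.7 = 10.15 ft.
Manning's equation: Q = (1.486/n) A R^(2/3) S^(1/2) = (1.486/0.015) × 1195 × 10.15^(2/3) × 0.00025^(1/2) = 8780 ft³/s.

Q = 8780 ft³/s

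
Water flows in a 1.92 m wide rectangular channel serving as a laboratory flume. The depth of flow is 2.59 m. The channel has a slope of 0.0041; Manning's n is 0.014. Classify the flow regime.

Flow area A = b·y = 1.92 × 2.59 = 4.973 m². Wetted perimeter P = b + 2y = 1.92 + 2×2.59 = 7.1 m.
Hydraulic radius R = A/P = 4.973/7.1 = 0.7004 m.
V = (1/n) R^(2/3) √S = (1/0.014) × 0.7004^(2/3) × √0.0041 = 3.607 m/s. Hydraulic depth D_h = A/T = 4.973/1.92 = 2.59 m.
Froude number Fr = V/√(g·D_h) = 3.607/√(9.81×2.59) = 0.716, which is less than 1, so the flow is subcritical.

subcritical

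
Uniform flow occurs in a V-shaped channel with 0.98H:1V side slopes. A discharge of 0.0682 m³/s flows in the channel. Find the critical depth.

At critical depth, Q² T / (g A³) = 1, i.e. A³/T = Q²/g = 0.0682²/9.81 = 0.0004741.
Trying y = 0.275 m: A³/T = 0.0007552 — too large.
Trying y = 0.213 m: A³/T = 0.0002105 — too small.
Trying y = 0.251 m: A³/T = 0.0004784 — matches.

y_c = 0.251 m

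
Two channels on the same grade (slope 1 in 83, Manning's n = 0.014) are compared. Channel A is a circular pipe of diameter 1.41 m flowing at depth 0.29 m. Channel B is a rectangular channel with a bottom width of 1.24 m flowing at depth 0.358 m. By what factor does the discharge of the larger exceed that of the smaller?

2.29

Channel A: For a circular section of diameter D = 1.41 m at depth y = 0.29 m, the central angle is θ = 2 arccos(1 − 2y/D) = 1.883 rad. Then A = (D²/8)(θ − sin θ) = 0.2314 m² and P = Dθ/2 = 1.327 m. Hydraulic radius R = A/P = 0.2314/1.327 = 0.1743 m. Q_A = (1/0.014)·0.2314·0.1743^(2/3)·√0.01205 = 0.5661 m³/s.
Channel B: Flow area A = b·y = 1.24 × 0.358 = 0.4439 m². Wetted perimeter P = b + 2y = 1.24 + 2×0.358 = 1.956 m. Hydraulic radius R = A/P = 0.4439/1.956 = 0.227 m. Q_B = (1/0.014)·0.4439·0.227^(2/3)·√0.01205 = 1.295 m³/s.
The larger discharge is 1.295 m³/s and the smaller is 0.5661 m³/s; the ratio is 2.29.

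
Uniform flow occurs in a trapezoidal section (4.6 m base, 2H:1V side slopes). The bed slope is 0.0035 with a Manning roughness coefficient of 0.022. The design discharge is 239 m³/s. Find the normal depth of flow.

Manning's equation rearranged: A R^(2/3) = nQ / (1·√S) = 0.022 × 239 / (√0.0035) = 88.88.
At y = 4.96 m: A R^(2/3) = 139.3 — high.
At y = 3.25 m: A R^(2/3) = 55.06 — low.
At y = 4.05 m: A R^(2/3) = 88.7 — matches.

y_n = 4.05 m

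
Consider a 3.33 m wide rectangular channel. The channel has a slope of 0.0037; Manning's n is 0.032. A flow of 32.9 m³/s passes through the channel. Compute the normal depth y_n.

y_n = 4.55 m

Manning's equation rearranged: A R^(2/3) = nQ / (1·√S) = 0.032 × 32.9 / (√0.0037) = 17.31.
Try y = 5.36 m: A R^(2/3) = 20.94 — high.
Try y = 4.55 m: A R^(2/3) = 17.29 — ≈ 17.31.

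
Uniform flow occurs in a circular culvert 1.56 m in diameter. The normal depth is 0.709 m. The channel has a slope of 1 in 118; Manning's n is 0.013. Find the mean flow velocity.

For a circular section of diameter D = 1.56 m at depth y = 0.709 m, the central angle is θ = 2 arccos(1 − 2y/D) = 2.959 rad. Then A = (D²/8)(θ − sin θ) = 0.8451 m² and P = Dθ/2 = 2.308 m.
Hydraulic radius R = A/P = 0.8451/2.308 = 0.3661 m.
From Manning's equation, V = (1/n) R^(2/3) S^(1/2) = (1/0.013) × 0.3661^(2/3) × 0.008475^(1/2) = 3.62 m/s.

V = 3.62 m/s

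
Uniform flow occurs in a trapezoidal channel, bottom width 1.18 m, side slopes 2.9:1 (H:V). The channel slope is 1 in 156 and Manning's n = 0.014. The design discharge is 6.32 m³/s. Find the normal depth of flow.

y_n = 0.664 m

Manning's equation rearranged: A R^(2/3) = nQ / (1·√S) = 0.014 × 6.32 / (√0.00641) = 1.105.
At y = 0.814 m: A R^(2/3) = 1.734 — over.
At y = 0.514 m: A R^(2/3) = 0.6379 — short.
At y = 0.664 m: A R^(2/3) = 1.105 — close enough.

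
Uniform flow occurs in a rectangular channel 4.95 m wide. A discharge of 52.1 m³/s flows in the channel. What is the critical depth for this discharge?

For a rectangular channel, critical depth y_c = (q²/g)^(1/3) where q = Q/b = 52.1/4.95 = 10.53 m²/s.
So y_c = (10.53²/9.81)^(1/3) = 2.24 m.

y_c = 2.24 m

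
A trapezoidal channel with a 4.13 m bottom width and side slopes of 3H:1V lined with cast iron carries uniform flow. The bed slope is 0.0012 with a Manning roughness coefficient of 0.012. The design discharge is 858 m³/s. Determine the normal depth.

y_n = 6.1 m

Manning's equation rearranged: A R^(2/3) = nQ / (1·√S) = 0.012 × 858 / (√0.0012) = 297.2.
Trying y = 4.43 m: A R^(2/3) = 138.4 — low.
Trying y = 6.1 m: A R^(2/3) = 297.3 — matches.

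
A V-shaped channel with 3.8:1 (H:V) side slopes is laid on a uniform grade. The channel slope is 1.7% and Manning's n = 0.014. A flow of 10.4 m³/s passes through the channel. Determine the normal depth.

Manning's equation rearranged: A R^(2/3) = nQ / (1·√S) = 0.014 × 10.4 / (√0.017) = 1.117.
At y = 0.875 m: A R^(2/3) = 1.64 — high.
At y = 0.637 m: A R^(2/3) = 0.7032 — low.
At y = 0.758 m: A R^(2/3) = 1.118 — close enough.

y_n = 0.758 m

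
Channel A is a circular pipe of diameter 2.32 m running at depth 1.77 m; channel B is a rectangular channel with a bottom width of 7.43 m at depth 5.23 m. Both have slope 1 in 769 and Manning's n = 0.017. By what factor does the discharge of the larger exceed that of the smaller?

Channel A: For a circular section of diameter D = 2.32 m at depth y = 1.77 m, the central angle is θ = 2 arccos(1 − 2y/D) = 4.249 rad. Then A = (D²/8)(θ − sin θ) = 3.461 m² and P = Dθ/2 = 4.929 m. Hydraulic radius R = A/P = 3.461/4.929 = 0.7021 m. Q_A = (1/0.017)·3.461·0.7021^(2/3)·√0.0013 = 5.799 m³/s.
Channel B: Flow area A = b·y = 7.43 × 5.23 = 38.86 m². Wetted perimeter P = b + 2y = 7.43 + 2×5.23 = 17.89 m. Hydraulic radius R = A/P = 38.86/17.89 = 2.172 m. Q_B = (1/0.017)·38.86·2.172^(2/3)·√0.0013 = 138.3 m³/s.
The larger discharge is 138.3 m³/s and the smaller is 5.799 m³/s; the ratio is 23.8.

23.8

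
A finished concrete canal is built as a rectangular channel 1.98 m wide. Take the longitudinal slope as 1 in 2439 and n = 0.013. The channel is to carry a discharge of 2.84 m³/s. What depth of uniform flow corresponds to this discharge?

y_n = 1.34 m

Manning's equation rearranged: A R^(2/3) = nQ / (1·√S) = 0.013 × 2.84 / (√0.00041) = 1.823.
Trying y = 1.48 m: A R^(2/3) = 2.069 — high.
Trying y = 1.04 m: A R^(2/3) = 1.31 — low.
Trying y = 1.34 m: A R^(2/3) = 1.823 — close enough.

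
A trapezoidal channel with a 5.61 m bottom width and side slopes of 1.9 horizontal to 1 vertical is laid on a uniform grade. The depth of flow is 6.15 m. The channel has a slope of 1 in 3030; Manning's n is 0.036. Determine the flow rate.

With bottom width b = 5.61 m and side slope z = 1.9: A = (b + zy)y = (5.61 + 1.9×6.15)×6.15 = 106.4 m²; P = b + 2y√(1+z²) = 5.61 + 2×6.15×2.147 = 32.02 m.
Hydraulic radius R = A/P = 106.4/32.02 = 3.322 m.
Manning's equation: Q = (1/n) A R^(2/3) S^(1/2) = (1/0.036) × 106.4 × 3.322^(2/3) × 0.00033^(1/2) = 119 m³/s.

Q = 119 m³/s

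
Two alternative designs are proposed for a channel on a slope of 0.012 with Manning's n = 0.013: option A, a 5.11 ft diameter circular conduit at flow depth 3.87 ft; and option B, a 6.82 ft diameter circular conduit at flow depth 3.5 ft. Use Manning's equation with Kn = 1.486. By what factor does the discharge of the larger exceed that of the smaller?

Channel A: For a circular section of diameter D = 5.11 ft at depth y = 3.87 ft, the central angle is θ = 2 arccos(1 − 2y/D) = 4.223 rad. Then A = (D²/8)(θ − sin θ) = 16.66 ft² and P = Dθ/2 = 10.79 ft. Hydraulic radius R = A/P = 16.66/10.79 = 1.544 ft. Q_A = (1.486/0.013)·16.66·1.544^(2/3)·√0.012 = 278.8 ft³/s.
Channel B: For a circular section of diameter D = 6.82 ft at depth y = 3.5 ft, the central angle is θ = 2 arccos(1 − 2y/D) = 3.194 rad. Then A = (D²/8)(θ − sin θ) = 18.88 ft² and P = Dθ/2 = 10.89 ft. Hydraulic radius R = A/P = 18.88/10.89 = 1.733 ft. Q_B = (1.486/0.013)·18.88·1.733^(2/3)·√0.012 = 341.1 ft³/s.
The larger discharge is 341.1 ft³/s and the smaller is 278.8 ft³/s; the ratio is 1.22.

1.22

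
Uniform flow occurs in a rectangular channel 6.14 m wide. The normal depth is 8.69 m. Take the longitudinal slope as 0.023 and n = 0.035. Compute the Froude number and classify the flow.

Flow area A = b·y = 6.14 × 8.69 = 53.36 m². Wetted perimeter P = b + 2y = 6.14 + 2×8.69 = 23.52 m.
Hydraulic radius R = A/P = 53.36/23.52 = 2.269 m.
V = (1/n) R^(2/3) √S = (1/0.035) × 2.269^(2/3) × √0.023 = 7.481 m/s. Hydraulic depth D_h = A/T = 53.36/6.14 = 8.69 m.
Froude number Fr = V/√(g·D_h) = 7.481/√(9.81×8.69) = 0.81, which is less than 1, so the flow is subcritical.

subcritical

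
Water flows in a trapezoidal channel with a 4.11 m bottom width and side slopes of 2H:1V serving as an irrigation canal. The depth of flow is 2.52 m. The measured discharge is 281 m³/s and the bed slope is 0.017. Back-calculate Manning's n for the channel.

n = 0.014

With bottom width b = 4.11 m and side slope z = 2: A = (b + zy)y = (4.11 + 2×2.52)×2.52 = 23.06 m²; P = b + 2y√(1+z²) = 4.11 + 2×2.52×2.236 = 15.38 m.
Hydraulic radius R = A/P = 23.06/15.38 = 1.499 m.
Rearranging Manning's equation: n = (1/Q) A R^(2/3) S^(1/2) = (1/281) × 23.06 × 1.499^(2/3) × √0.017 = 0.014.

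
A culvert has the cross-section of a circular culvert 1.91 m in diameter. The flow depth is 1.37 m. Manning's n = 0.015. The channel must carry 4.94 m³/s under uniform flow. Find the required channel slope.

S = 0.0024

For a circular section of diameter D = 1.91 m at depth y = 1.37 m, the central angle is θ = 2 arccos(1 − 2y/D) = 4.041 rad. Then A = (D²/8)(θ − sin θ) = 2.2 m² and P = Dθ/2 = 3.859 m.
Hydraulic radius R = A/P = 2.2/3.859 = 0.57 m.
From Manning's equation, S = [nQ / (1 A R^(2/3))]² = [0.015 × 4.94 / (1 × 2.2 × 0.57^(2/3))]² = 0.0024.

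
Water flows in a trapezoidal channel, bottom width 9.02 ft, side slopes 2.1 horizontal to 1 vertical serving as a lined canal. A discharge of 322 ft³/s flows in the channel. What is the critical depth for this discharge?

At critical depth, Q² T / (g A³) = 1, i.e. A³/T = Q²/g = 322²/32.2 = 3220.
Try y = 2.3 ft: A³/T = 1730 — too small.
Try y = 3.4 ft: A³/T = 7119 — too large.
Try y = 2.74 ft: A³/T = 3231 — ≈ 3220.

y_c = 2.74 ft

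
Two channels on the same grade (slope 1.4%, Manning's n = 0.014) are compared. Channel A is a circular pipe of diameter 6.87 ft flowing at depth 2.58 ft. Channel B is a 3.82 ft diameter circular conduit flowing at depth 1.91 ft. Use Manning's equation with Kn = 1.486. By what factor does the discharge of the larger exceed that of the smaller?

Channel A: For a circular section of diameter D = 6.87 ft at depth y = 2.58 ft, the central angle is θ = 2 arccos(1 − 2y/D) = 2.638 rad. Then A = (D²/8)(θ − sin θ) = 12.72 ft² and P = Dθ/2 = 9.063 ft. Hydraulic radius R = A/P = 12.72/9.063 = 1.404 ft. Q_A = (1.486/0.014)·12.72·1.404^(2/3)·√0.014 = 200.3 ft³/s.
Channel B: For a circular section of diameter D = 3.82 ft at depth y = 1.91 ft, the central angle is θ = 2 arccos(1 − 2y/D) = 3.142 rad. Then A = (D²/8)(θ − sin θ) = 5.73 ft² and P = Dθ/2 = 6 ft. Hydraulic radius R = A/P = 5.73/6 = 0.955 ft. Q_B = (1.486/0.014)·5.73·0.955^(2/3)·√0.014 = 69.79 ft³/s.
The larger discharge is 200.3 ft³/s and the smaller is 69.79 ft³/s; the ratio is 2.87.

2.87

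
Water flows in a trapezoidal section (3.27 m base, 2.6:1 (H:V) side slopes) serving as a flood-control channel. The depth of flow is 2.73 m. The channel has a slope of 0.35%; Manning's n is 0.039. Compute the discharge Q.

With bottom width b = 3.27 m and side slope z = 2.6: A = (b + zy)y = (3.27 + 2.6×2.73)×2.73 = 28.3 m²; P = b + 2y√(1+z²) = 3.27 + 2×2.73×2.786 = 18.48 m.
Hydraulic radius R = A/P = 28.3/18.48 = 1.532 m.
Manning's equation: Q = (1/n) A R^(2/3) S^(1/2) = (1/0.039) × 28.3 × 1.532^(2/3) × 0.0035^(1/2) = 57.1 m³/s.

Q = 57.1 m³/s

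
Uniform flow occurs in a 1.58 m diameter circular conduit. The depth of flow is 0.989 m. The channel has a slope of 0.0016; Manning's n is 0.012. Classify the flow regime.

For a circular section of diameter D = 1.58 m at depth y = 0.989 m, the central angle is θ = 2 arccos(1 − 2y/D) = 3.651 rad. Then A = (D²/8)(θ − sin θ) = 1.291 m² and P = Dθ/2 = 2.884 m.
Hydraulic radius R = A/P = 1.291/2.884 = 0.4477 m.
V = (1/n) R^(2/3) √S = (1/0.012) × 0.4477^(2/3) × √0.0016 = 1.951 m/s. Hydraulic depth D_h = A/T = 1.291/1.529 = 0.8446 m.
Froude number Fr = V/√(g·D_h) = 1.951/√(9.81×0.8446) = 0.678, which is less than 1, so the flow is subcritical.

subcritical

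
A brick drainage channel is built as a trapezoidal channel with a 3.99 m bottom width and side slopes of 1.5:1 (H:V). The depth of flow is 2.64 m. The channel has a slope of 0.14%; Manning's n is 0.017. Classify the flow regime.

With bottom width b = 3.99 m and side slope z = 1.5: A = (b + zy)y = (3.99 + 1.5×2.64)×2.64 = 20.99 m²; P = b + 2y√(1+z²) = 3.99 + 2×2.64×1.803 = 13.51 m.
Hydraulic radius R = A/P = 20.99/13.51 = 1.554 m.
V = (1/n) R^(2/3) √S = (1/0.017) × 1.554^(2/3) × √0.0014 = 2.952 m/s. Hydraulic depth D_h = A/T = 20.99/11.91 = 1.762 m.
Froude number Fr = V/√(g·D_h) = 2.952/√(9.81×1.762) = 0.71, which is less than 1, so the flow is subcritical.

subcritical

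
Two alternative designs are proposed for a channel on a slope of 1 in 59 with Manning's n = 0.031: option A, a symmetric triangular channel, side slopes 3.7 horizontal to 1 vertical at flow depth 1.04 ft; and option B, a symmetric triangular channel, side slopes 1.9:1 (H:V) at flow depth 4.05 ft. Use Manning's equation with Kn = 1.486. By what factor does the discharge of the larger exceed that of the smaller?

Channel A: For a triangular section with side slope z = 3.7: A = zy² = 3.7×1.04² = 4.002 ft²; P = 2y√(1+z²) = 2×1.04×3.833 = 7.972 ft. Hydraulic radius R = A/P = 4.002/7.972 = 0.502 ft. Q_A = (1.486/0.031)·4.002·0.502^(2/3)·√0.01695 = 15.77 ft³/s.
Channel B: For a triangular section with side slope z = 1.9: A = zy² = 1.9×4.05² = 31.16 ft²; P = 2y√(1+z²) = 2×4.05×2.147 = 17.39 ft. Hydraulic radius R = A/P = 31.16/17.39 = 1.792 ft. Q_B = (1.486/0.031)·31.16·1.792^(2/3)·√0.01695 = 286.9 ft³/s.
The larger discharge is 286.9 ft³/s and the smaller is 15.77 ft³/s; the ratio is 18.2.

18.2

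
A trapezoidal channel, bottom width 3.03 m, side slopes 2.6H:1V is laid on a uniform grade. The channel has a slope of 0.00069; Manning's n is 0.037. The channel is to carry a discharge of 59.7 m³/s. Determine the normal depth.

y_n = 3.91 m

Manning's equation rearranged: A R^(2/3) = nQ / (1·√S) = 0.037 × 59.7 / (√0.00069) = 84.09.
Trying y = 3.36 m: A R^(2/3) = 58.88 — short.
Trying y = 4.27 m: A R^(2/3) = 103.6 — over.
Trying y = 3.91 m: A R^(2/3) = 84.06 — ≈ 84.09.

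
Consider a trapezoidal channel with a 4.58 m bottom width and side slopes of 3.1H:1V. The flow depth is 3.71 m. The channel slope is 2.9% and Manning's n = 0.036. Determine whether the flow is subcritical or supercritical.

With bottom width b = 4.58 m and side slope z = 3.1: A = (b + zy)y = (4.58 + 3.1×3.71)×3.71 = 59.66 m²; P = b + 2y√(1+z²) = 4.58 + 2×3.71×3.257 = 28.75 m.
Hydraulic radius R = A/P = 59.66/28.75 = 2.075 m.
V = (1/n) R^(2/3) √S = (1/0.036) × 2.075^(2/3) × √0.029 = 7.696 m/s. Hydraulic depth D_h = A/T = 59.66/27.58 = 2.163 m.
Froude number Fr = V/√(g·D_h) = 7.696/√(9.81×2.163) = 1.67, which is greater than 1, so the flow is supercritical.

supercritical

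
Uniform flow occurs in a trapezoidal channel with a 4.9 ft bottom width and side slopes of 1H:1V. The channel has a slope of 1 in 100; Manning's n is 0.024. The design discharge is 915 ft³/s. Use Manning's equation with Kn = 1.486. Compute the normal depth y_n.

Manning's equation rearranged: A R^(2/3) = nQ / (1.486·√S) = 0.024 × 915 / (1.486 × √0.01) = 147.8.
At y = 4.81 ft: A R^(2/3) = 86.58 — too small.
At y = 6.25 ft: A R^(2/3) = 147.7 — ≈ 147.8.

y_n = 6.25 ft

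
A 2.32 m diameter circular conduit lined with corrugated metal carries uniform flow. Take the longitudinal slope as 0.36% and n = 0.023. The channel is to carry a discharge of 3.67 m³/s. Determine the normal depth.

y_n = 1.13 m

Manning's equation rearranged: A R^(2/3) = nQ / (1·√S) = 0.023 × 3.67 / (√0.0036) = 1.407.
Trying y = 0.978 m: A R^(2/3) = 1.09 — short.
Trying y = 1.37 m: A R^(2/3) = 1.927 — over.
Trying y = 1.13 m: A R^(2/3) = 1.406 — ≈ 1.407.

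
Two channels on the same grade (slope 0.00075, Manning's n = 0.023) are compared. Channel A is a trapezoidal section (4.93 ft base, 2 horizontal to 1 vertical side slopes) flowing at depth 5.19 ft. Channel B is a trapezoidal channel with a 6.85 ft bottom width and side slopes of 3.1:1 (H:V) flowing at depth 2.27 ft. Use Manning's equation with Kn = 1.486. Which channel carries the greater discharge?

channel A

Channel A: With bottom width b = 4.93 ft and side slope z = 2: A = (b + zy)y = (4.93 + 2×5.19)×5.19 = 79.46 ft²; P = b + 2y√(1+z²) = 4.93 + 2×5.19×2.236 = 28.14 ft. Hydraulic radius R = A/P = 79.46/28.14 = 2.824 ft. Q_A = (1.486/0.023)·79.46·2.824^(2/3)·√0.00075 = 280.9 ft³/s.
Channel B: With bottom width b = 6.85 ft and side slope z = 3.1: A = (b + zy)y = (6.85 + 3.1×2.27)×2.27 = 31.52 ft²; P = b + 2y√(1+z²) = 6.85 + 2×2.27×3.257 = 21.64 ft. Hydraulic radius R = A/P = 31.52/21.64 = 1.457 ft. Q_B = (1.486/0.023)·31.52·1.457^(2/3)·√0.00075 = 71.68 ft³/s.
Q_A = 280.9 ft³/s vs Q_B = 71.68 ft³/s, so channel A carries more.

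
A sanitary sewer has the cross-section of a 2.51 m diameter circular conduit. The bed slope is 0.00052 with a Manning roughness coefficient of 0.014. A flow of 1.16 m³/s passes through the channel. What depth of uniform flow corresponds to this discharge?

Manning's equation rearranged: A R^(2/3) = nQ / (1·√S) = 0.014 × 1.16 / (√0.00052) = 0.7122.
Trying y = 0.652 m: A R^(2/3) = 0.5359 — low.
Trying y = 0.828 m: A R^(2/3) = 0.8524 — high.
Trying y = 0.754 m: A R^(2/3) = 0.7121 — matches.

y_n = 0.754 m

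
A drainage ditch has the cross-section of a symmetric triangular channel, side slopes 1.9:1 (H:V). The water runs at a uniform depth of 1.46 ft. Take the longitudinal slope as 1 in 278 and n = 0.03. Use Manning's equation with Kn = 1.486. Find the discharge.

Q = 8.99 ft³/s

For a triangular section with side slope z = 1.9: A = zy² = 1.9×1.46² = 4.05 ft²; P = 2y√(1+z²) = 2×1.46×2.147 = 6.27 ft.
Hydraulic radius R = A/P = 4.05/6.27 = 0.646 ft.
Manning's equation: Q = (1.486/n) A R^(2/3) S^(1/2) = (1.486/0.03) × 4.05 × 0.646^(2/3) × 0.003597^(1/2) = 8.99 ft³/s.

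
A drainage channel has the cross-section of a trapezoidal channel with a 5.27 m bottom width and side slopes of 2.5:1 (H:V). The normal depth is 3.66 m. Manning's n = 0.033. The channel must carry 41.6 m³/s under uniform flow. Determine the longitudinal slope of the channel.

With bottom width b = 5.27 m and side slope z = 2.5: A = (b + zy)y = (5.27 + 2.5×3.66)×3.66 = 52.78 m²; P = b + 2y√(1+z²) = 5.27 + 2×3.66×2.693 = 24.98 m.
Hydraulic radius R = A/P = 52.78/24.98 = 2.113 m.
From Manning's equation, S = [nQ / (1 A R^(2/3))]² = [0.033 × 41.6 / (1 × 52.78 × 2.113^(2/3))]² = 0.00025.

S = 0.00025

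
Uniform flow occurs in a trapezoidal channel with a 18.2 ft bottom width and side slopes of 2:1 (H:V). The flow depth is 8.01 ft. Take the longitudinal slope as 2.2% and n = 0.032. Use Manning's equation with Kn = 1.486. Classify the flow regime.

supercritical

With bottom width b = 18.2 ft and side slope z = 2: A = (b + zy)y = (18.2 + 2×8.01)×8.01 = 274.1 ft²; P = b + 2y√(1+z²) = 18.2 + 2×8.01×2.236 = 54.02 ft.
Hydraulic radius R = A/P = 274.1/54.02 = 5.074 ft.
V = (1.486/n) R^(2/3) √S = (1.486/0.032) × 5.074^(2/3) × √0.022 = 20.34 ft/s. Hydraulic depth D_h = A/T = 274.1/50.24 = 5.456 ft.
Froude number Fr = V/√(g·D_h) = 20.34/√(32.2×5.456) = 1.53, which is greater than 1, so the flow is supercritical.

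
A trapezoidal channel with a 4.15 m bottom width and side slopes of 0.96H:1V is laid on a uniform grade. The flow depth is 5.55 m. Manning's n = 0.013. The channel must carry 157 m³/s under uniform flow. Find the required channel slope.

S = 0.000402

With bottom width b = 4.15 m and side slope z = 0.96: A = (b + zy)y = (4.15 + 0.96×5.55)×5.55 = 52.6 m²; P = b + 2y√(1+z²) = 4.15 + 2×5.55×1.386 = 19.54 m.
Hydraulic radius R = A/P = 52.6/19.54 = 2.692 m.
From Manning's equation, S = [nQ / (1 A R^(2/3))]² = [0.013 × 157 / (1 × 52.6 × 2.692^(2/3))]² = 0.000402.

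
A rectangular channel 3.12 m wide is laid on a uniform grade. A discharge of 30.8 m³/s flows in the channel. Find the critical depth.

For a rectangular channel, critical depth y_c = (q²/g)^(1/3) where q = Q/b = 30.8/3.12 = 9.872 m²/s.
So y_c = (9.872²/9.81)^(1/3) = 2.15 m.

y_c = 2.15 m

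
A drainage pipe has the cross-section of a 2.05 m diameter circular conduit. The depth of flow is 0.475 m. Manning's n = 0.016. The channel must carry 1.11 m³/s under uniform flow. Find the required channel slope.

For a circular section of diameter D = 2.05 m at depth y = 0.475 m, the central angle is θ = 2 arccos(1 − 2y/D) = 2.009 rad. Then A = (D²/8)(θ − sin θ) = 0.5795 m² and P = Dθ/2 = 2.059 m.
Hydraulic radius R = A/P = 0.5795/2.059 = 0.2815 m.
From Manning's equation, S = [nQ / (1 A R^(2/3))]² = [0.016 × 1.11 / (1 × 0.5795 × 0.2815^(2/3))]² = 0.00509.

S = 0.00509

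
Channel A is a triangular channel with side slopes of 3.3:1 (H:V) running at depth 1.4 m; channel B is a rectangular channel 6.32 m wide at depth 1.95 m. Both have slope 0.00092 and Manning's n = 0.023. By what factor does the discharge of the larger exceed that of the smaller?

Channel A: For a triangular section with side slope z = 3.3: A = zy² = 3.3×1.4² = 6.468 m²; P = 2y√(1+z²) = 2×1.4×3.448 = 9.655 m. Hydraulic radius R = A/P = 6.468/9.655 = 0.6699 m. Q_A = (1/0.023)·6.468·0.6699^(2/3)·√0.00092 = 6.531 m³/s.
Channel B: Flow area A = b·y = 6.32 × 1.95 = 12.32 m². Wetted perimeter P = b + 2y = 6.32 + 2×1.95 = 10.22 m. Hydraulic radius R = A/P = 12.32/10.22 = 1.206 m. Q_B = (1/0.023)·12.32·1.206^(2/3)·√0.00092 = 18.41 m³/s.
The larger discharge is 18.41 m³/s and the smaller is 6.531 m³/s; the ratio is 2.82.

2.82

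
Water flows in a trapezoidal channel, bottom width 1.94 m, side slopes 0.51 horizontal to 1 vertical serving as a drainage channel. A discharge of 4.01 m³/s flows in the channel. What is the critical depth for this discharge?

At critical depth, Q² T / (g A³) = 1, i.e. A³/T = Q²/g = 4.01²/9.81 = 1.639.
At y = 0.845 m: A³/T = 2.87 — too large.
At y = 0.54 m: A³/T = 0.6874 — too small.
At y = 0.71 m: A³/T = 1.639 — close enough.

y_c = 0.71 m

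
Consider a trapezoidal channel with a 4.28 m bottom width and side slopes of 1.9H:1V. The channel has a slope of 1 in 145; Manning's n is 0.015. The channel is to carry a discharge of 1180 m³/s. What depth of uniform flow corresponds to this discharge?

Manning's equation rearranged: A R^(2/3) = nQ / (1·√S) = 0.015 × 1180 / (√0.006897) = 213.1.
Try y = 4.38 m: A R^(2/3) = 98.69 — short.
Try y = 6.15 m: A R^(2/3) = 213.2 — ≈ 213.1.

y_n = 6.15 m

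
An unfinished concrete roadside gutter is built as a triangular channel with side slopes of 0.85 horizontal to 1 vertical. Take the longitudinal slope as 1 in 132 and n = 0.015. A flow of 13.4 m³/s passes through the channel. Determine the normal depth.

Manning's equation rearranged: A R^(2/3) = nQ / (1·√S) = 0.015 × 13.4 / (√0.007576) = 2.309.
Trying y = 1.34 m: A R^(2/3) = 0.8748 — low.
Trying y = 2.45 m: A R^(2/3) = 4.373 — high.
Trying y = 1.93 m: A R^(2/3) = 2.314 — ≈ 2.309.

y_n = 1.93 m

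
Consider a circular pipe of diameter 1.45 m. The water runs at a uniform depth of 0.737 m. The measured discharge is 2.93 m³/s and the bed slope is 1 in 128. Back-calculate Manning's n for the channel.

For a circular section of diameter D = 1.45 m at depth y = 0.737 m, the central angle is θ = 2 arccos(1 − 2y/D) = 3.175 rad. Then A = (D²/8)(θ − sin θ) = 0.843 m² and P = Dθ/2 = 2.302 m.
Hydraulic radius R = A/P = 0.843/2.302 = 0.3663 m.
Rearranging Manning's equation: n = (1/Q) A R^(2/3) S^(1/2) = (1/2.93) × 0.843 × 0.3663^(2/3) × √0.007812 = 0.013.

n = 0.013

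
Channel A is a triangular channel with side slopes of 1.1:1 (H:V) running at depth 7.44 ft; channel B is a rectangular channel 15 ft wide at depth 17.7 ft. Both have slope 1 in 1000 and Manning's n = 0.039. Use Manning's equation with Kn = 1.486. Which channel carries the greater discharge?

channel B

Channel A: For a triangular section with side slope z = 1.1: A = zy² = 1.1×7.44² = 60.89 ft²; P = 2y√(1+z²) = 2×7.44×1.487 = 22.12 ft. Hydraulic radius R = A/P = 60.89/22.12 = 2.753 ft. Q_A = (1.486/0.039)·60.89·2.753^(2/3)·√0.001 = 144.1 ft³/s.
Channel B: Flow area A = b·y = 15 × 17.7 = 265.5 ft². Wetted perimeter P = b + 2y = 15 + 2×17.7 = 50.4 ft. Hydraulic radius R = A/P = 265.5/50.4 = 5.268 ft. Q_B = (1.486/0.039)·265.5·5.268^(2/3)·√0.001 = 968.5 ft³/s.
Q_A = 144.1 ft³/s vs Q_B = 968.5 ft³/s, so channel B carries more.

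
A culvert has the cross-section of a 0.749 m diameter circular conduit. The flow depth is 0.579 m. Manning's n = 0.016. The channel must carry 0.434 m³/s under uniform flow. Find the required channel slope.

S = 0.00261

For a circular section of diameter D = 0.749 m at depth y = 0.579 m, the central angle is θ = 2 arccos(1 − 2y/D) = 4.297 rad. Then A = (D²/8)(θ − sin θ) = 0.3655 m² and P = Dθ/2 = 1.609 m.
Hydraulic radius R = A/P = 0.3655/1.609 = 0.2271 m.
From Manning's equation, S = [nQ / (1 A R^(2/3))]² = [0.016 × 0.434 / (1 × 0.3655 × 0.2271^(2/3))]² = 0.00261.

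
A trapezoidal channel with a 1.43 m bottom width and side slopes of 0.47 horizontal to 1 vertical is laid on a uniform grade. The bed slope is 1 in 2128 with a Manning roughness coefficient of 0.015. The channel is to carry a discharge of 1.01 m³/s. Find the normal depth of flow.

y_n = 0.71 m

Manning's equation rearranged: A R^(2/3) = nQ / (1·√S) = 0.015 × 1.01 / (√0.0004699) = 0.6989.
At y = 0.604 m: A R^(2/3) = 0.5378 — low.
At y = 0.71 m: A R^(2/3) = 0.6996 — close enough.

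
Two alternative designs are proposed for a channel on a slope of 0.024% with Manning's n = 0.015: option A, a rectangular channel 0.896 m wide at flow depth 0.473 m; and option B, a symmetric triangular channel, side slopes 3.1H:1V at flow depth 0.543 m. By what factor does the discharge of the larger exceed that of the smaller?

Channel A: Flow area A = b·y = 0.896 × 0.473 = 0.4238 m². Wetted perimeter P = b + 2y = 0.896 + 2×0.473 = 1.842 m. Hydraulic radius R = A/P = 0.4238/1.842 = 0.2301 m. Q_A = (1/0.015)·0.4238·0.2301^(2/3)·√0.00024 = 0.1644 m³/s.
Channel B: For a triangular section with side slope z = 3.1: A = zy² = 3.1×0.543² = 0.914 m²; P = 2y√(1+z²) = 2×0.543×3.257 = 3.537 m. Hydraulic radius R = A/P = 0.914/3.537 = 0.2584 m. Q_B = (1/0.015)·0.914·0.2584^(2/3)·√0.00024 = 0.383 m³/s.
The larger discharge is 0.383 m³/s and the smaller is 0.1644 m³/s; the ratio is 2.33.

2.33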